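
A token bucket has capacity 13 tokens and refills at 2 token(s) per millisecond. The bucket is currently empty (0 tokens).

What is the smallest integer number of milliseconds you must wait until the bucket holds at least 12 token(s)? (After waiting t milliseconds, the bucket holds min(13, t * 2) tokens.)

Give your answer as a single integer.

Answer: 6

Derivation:
Need t * 2 >= 12, so t >= 12/2.
Smallest integer t = ceil(12/2) = 6.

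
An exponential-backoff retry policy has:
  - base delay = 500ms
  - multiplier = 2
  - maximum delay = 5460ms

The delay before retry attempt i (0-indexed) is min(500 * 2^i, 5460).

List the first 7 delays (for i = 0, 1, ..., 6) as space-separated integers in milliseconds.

Answer: 500 1000 2000 4000 5460 5460 5460

Derivation:
Computing each delay:
  i=0: min(500*2^0, 5460) = 500
  i=1: min(500*2^1, 5460) = 1000
  i=2: min(500*2^2, 5460) = 2000
  i=3: min(500*2^3, 5460) = 4000
  i=4: min(500*2^4, 5460) = 5460
  i=5: min(500*2^5, 5460) = 5460
  i=6: min(500*2^6, 5460) = 5460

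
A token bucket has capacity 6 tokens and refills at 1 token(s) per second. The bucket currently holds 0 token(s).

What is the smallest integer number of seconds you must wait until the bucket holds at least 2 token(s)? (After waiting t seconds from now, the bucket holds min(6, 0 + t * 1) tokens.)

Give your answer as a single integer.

Need 0 + t * 1 >= 2, so t >= 2/1.
Smallest integer t = ceil(2/1) = 2.

Answer: 2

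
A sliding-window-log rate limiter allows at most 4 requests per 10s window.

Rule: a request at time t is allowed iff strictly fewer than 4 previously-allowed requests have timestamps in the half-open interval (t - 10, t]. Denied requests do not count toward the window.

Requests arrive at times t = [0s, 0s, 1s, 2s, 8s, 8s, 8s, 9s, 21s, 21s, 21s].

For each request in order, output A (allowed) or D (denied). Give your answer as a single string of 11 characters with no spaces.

Tracking allowed requests in the window:
  req#1 t=0s: ALLOW
  req#2 t=0s: ALLOW
  req#3 t=1s: ALLOW
  req#4 t=2s: ALLOW
  req#5 t=8s: DENY
  req#6 t=8s: DENY
  req#7 t=8s: DENY
  req#8 t=9s: DENY
  req#9 t=21s: ALLOW
  req#10 t=21s: ALLOW
  req#11 t=21s: ALLOW

Answer: AAAADDDDAAA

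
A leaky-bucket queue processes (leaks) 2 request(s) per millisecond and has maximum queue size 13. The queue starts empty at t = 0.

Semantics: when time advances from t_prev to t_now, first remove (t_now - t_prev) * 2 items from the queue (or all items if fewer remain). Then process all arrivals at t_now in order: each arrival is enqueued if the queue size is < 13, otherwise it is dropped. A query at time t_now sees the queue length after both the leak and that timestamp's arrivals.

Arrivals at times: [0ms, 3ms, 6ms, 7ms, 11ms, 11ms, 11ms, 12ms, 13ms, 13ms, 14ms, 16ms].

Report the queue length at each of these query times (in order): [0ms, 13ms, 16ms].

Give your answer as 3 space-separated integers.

Queue lengths at query times:
  query t=0ms: backlog = 1
  query t=13ms: backlog = 2
  query t=16ms: backlog = 1

Answer: 1 2 1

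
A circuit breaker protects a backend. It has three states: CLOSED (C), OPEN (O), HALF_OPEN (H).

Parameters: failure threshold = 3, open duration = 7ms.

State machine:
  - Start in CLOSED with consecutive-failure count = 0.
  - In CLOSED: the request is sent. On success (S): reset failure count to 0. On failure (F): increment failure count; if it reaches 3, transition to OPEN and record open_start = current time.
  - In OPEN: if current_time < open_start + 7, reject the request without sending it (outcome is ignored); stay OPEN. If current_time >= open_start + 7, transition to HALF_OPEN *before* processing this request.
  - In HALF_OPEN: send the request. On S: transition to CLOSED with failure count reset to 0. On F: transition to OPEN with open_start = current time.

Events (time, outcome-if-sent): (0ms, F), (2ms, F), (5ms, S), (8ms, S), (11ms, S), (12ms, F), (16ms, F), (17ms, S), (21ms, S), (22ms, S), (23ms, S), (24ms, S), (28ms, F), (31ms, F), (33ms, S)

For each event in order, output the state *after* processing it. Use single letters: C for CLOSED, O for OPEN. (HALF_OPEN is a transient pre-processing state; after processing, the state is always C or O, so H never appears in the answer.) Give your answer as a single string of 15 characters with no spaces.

Answer: CCCCCCCCCCCCCCC

Derivation:
State after each event:
  event#1 t=0ms outcome=F: state=CLOSED
  event#2 t=2ms outcome=F: state=CLOSED
  event#3 t=5ms outcome=S: state=CLOSED
  event#4 t=8ms outcome=S: state=CLOSED
  event#5 t=11ms outcome=S: state=CLOSED
  event#6 t=12ms outcome=F: state=CLOSED
  event#7 t=16ms outcome=F: state=CLOSED
  event#8 t=17ms outcome=S: state=CLOSED
  event#9 t=21ms outcome=S: state=CLOSED
  event#10 t=22ms outcome=S: state=CLOSED
  event#11 t=23ms outcome=S: state=CLOSED
  event#12 t=24ms outcome=S: state=CLOSED
  event#13 t=28ms outcome=F: state=CLOSED
  event#14 t=31ms outcome=F: state=CLOSED
  event#15 t=33ms outcome=S: state=CLOSED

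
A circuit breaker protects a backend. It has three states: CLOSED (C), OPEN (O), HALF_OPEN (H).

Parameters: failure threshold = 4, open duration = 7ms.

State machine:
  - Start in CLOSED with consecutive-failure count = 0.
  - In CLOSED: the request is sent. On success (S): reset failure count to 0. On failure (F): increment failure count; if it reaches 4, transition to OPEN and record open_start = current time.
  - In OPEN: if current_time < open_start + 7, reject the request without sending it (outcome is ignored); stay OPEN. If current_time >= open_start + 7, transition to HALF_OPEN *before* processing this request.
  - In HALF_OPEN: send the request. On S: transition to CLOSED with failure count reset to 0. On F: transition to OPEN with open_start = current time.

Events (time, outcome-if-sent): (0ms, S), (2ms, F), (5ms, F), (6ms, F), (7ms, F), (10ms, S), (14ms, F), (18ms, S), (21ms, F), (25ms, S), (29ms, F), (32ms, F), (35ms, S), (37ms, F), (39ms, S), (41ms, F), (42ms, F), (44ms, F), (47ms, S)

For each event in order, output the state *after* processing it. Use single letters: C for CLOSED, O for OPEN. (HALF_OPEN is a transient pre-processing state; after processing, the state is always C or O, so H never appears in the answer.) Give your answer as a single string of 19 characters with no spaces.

Answer: CCCCOOOOOOOOOOOOOOO

Derivation:
State after each event:
  event#1 t=0ms outcome=S: state=CLOSED
  event#2 t=2ms outcome=F: state=CLOSED
  event#3 t=5ms outcome=F: state=CLOSED
  event#4 t=6ms outcome=F: state=CLOSED
  event#5 t=7ms outcome=F: state=OPEN
  event#6 t=10ms outcome=S: state=OPEN
  event#7 t=14ms outcome=F: state=OPEN
  event#8 t=18ms outcome=S: state=OPEN
  event#9 t=21ms outcome=F: state=OPEN
  event#10 t=25ms outcome=S: state=OPEN
  event#11 t=29ms outcome=F: state=OPEN
  event#12 t=32ms outcome=F: state=OPEN
  event#13 t=35ms outcome=S: state=OPEN
  event#14 t=37ms outcome=F: state=OPEN
  event#15 t=39ms outcome=S: state=OPEN
  event#16 t=41ms outcome=F: state=OPEN
  event#17 t=42ms outcome=F: state=OPEN
  event#18 t=44ms outcome=F: state=OPEN
  event#19 t=47ms outcome=S: state=OPEN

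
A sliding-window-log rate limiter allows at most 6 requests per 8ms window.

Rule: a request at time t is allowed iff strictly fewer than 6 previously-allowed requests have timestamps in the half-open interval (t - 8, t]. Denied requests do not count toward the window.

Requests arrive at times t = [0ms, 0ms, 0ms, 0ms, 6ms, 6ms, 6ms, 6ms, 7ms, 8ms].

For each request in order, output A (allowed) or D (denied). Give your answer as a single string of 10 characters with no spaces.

Answer: AAAAAADDDA

Derivation:
Tracking allowed requests in the window:
  req#1 t=0ms: ALLOW
  req#2 t=0ms: ALLOW
  req#3 t=0ms: ALLOW
  req#4 t=0ms: ALLOW
  req#5 t=6ms: ALLOW
  req#6 t=6ms: ALLOW
  req#7 t=6ms: DENY
  req#8 t=6ms: DENY
  req#9 t=7ms: DENY
  req#10 t=8ms: ALLOW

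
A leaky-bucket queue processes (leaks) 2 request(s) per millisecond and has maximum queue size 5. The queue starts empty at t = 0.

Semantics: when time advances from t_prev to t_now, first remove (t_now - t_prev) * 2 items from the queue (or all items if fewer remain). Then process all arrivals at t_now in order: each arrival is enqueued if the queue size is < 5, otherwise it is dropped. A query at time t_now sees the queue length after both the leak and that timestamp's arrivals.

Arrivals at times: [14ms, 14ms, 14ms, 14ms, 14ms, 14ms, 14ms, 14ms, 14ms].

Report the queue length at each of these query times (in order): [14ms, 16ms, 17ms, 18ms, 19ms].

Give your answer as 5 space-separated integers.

Queue lengths at query times:
  query t=14ms: backlog = 5
  query t=16ms: backlog = 1
  query t=17ms: backlog = 0
  query t=18ms: backlog = 0
  query t=19ms: backlog = 0

Answer: 5 1 0 0 0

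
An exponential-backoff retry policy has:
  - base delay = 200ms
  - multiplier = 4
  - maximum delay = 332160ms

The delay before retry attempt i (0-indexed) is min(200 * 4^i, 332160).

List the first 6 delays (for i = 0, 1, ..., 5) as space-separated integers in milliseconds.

Answer: 200 800 3200 12800 51200 204800

Derivation:
Computing each delay:
  i=0: min(200*4^0, 332160) = 200
  i=1: min(200*4^1, 332160) = 800
  i=2: min(200*4^2, 332160) = 3200
  i=3: min(200*4^3, 332160) = 12800
  i=4: min(200*4^4, 332160) = 51200
  i=5: min(200*4^5, 332160) = 204800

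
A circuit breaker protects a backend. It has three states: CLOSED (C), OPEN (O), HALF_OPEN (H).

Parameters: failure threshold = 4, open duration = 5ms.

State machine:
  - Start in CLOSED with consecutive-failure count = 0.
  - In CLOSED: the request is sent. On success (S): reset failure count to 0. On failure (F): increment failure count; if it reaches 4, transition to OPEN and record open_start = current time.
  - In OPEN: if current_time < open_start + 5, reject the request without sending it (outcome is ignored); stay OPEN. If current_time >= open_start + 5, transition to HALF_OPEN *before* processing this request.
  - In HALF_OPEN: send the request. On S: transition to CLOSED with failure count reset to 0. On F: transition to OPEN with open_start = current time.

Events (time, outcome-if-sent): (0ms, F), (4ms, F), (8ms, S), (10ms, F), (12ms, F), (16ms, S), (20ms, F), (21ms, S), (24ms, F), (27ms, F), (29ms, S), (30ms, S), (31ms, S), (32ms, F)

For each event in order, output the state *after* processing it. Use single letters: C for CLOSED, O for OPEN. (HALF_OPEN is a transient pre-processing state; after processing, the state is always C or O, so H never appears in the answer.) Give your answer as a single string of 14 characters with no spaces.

State after each event:
  event#1 t=0ms outcome=F: state=CLOSED
  event#2 t=4ms outcome=F: state=CLOSED
  event#3 t=8ms outcome=S: state=CLOSED
  event#4 t=10ms outcome=F: state=CLOSED
  event#5 t=12ms outcome=F: state=CLOSED
  event#6 t=16ms outcome=S: state=CLOSED
  event#7 t=20ms outcome=F: state=CLOSED
  event#8 t=21ms outcome=S: state=CLOSED
  event#9 t=24ms outcome=F: state=CLOSED
  event#10 t=27ms outcome=F: state=CLOSED
  event#11 t=29ms outcome=S: state=CLOSED
  event#12 t=30ms outcome=S: state=CLOSED
  event#13 t=31ms outcome=S: state=CLOSED
  event#14 t=32ms outcome=F: state=CLOSED

Answer: CCCCCCCCCCCCCC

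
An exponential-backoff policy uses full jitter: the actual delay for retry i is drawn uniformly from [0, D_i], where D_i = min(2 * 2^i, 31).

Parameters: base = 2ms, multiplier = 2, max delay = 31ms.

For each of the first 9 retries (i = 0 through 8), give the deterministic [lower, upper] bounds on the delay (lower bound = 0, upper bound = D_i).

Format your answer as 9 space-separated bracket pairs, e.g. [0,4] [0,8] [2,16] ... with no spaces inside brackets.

Answer: [0,2] [0,4] [0,8] [0,16] [0,31] [0,31] [0,31] [0,31] [0,31]

Derivation:
Computing bounds per retry:
  i=0: D_i=min(2*2^0,31)=2, bounds=[0,2]
  i=1: D_i=min(2*2^1,31)=4, bounds=[0,4]
  i=2: D_i=min(2*2^2,31)=8, bounds=[0,8]
  i=3: D_i=min(2*2^3,31)=16, bounds=[0,16]
  i=4: D_i=min(2*2^4,31)=31, bounds=[0,31]
  i=5: D_i=min(2*2^5,31)=31, bounds=[0,31]
  i=6: D_i=min(2*2^6,31)=31, bounds=[0,31]
  i=7: D_i=min(2*2^7,31)=31, bounds=[0,31]
  i=8: D_i=min(2*2^8,31)=31, bounds=[0,31]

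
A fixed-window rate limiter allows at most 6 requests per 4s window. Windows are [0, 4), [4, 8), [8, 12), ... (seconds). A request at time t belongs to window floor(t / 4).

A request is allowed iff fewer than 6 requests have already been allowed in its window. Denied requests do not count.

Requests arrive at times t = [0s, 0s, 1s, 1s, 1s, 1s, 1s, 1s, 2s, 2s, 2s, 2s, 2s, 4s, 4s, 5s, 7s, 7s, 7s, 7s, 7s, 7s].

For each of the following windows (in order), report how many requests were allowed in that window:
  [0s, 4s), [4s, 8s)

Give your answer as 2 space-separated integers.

Processing requests:
  req#1 t=0s (window 0): ALLOW
  req#2 t=0s (window 0): ALLOW
  req#3 t=1s (window 0): ALLOW
  req#4 t=1s (window 0): ALLOW
  req#5 t=1s (window 0): ALLOW
  req#6 t=1s (window 0): ALLOW
  req#7 t=1s (window 0): DENY
  req#8 t=1s (window 0): DENY
  req#9 t=2s (window 0): DENY
  req#10 t=2s (window 0): DENY
  req#11 t=2s (window 0): DENY
  req#12 t=2s (window 0): DENY
  req#13 t=2s (window 0): DENY
  req#14 t=4s (window 1): ALLOW
  req#15 t=4s (window 1): ALLOW
  req#16 t=5s (window 1): ALLOW
  req#17 t=7s (window 1): ALLOW
  req#18 t=7s (window 1): ALLOW
  req#19 t=7s (window 1): ALLOW
  req#20 t=7s (window 1): DENY
  req#21 t=7s (window 1): DENY
  req#22 t=7s (window 1): DENY

Allowed counts by window: 6 6

Answer: 6 6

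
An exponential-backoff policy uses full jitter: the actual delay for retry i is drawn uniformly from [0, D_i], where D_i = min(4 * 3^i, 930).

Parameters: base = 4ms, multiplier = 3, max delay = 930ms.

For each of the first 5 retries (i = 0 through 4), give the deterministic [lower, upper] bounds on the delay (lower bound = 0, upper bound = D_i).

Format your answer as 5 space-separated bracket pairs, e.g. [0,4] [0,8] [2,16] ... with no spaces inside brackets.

Computing bounds per retry:
  i=0: D_i=min(4*3^0,930)=4, bounds=[0,4]
  i=1: D_i=min(4*3^1,930)=12, bounds=[0,12]
  i=2: D_i=min(4*3^2,930)=36, bounds=[0,36]
  i=3: D_i=min(4*3^3,930)=108, bounds=[0,108]
  i=4: D_i=min(4*3^4,930)=324, bounds=[0,324]

Answer: [0,4] [0,12] [0,36] [0,108] [0,324]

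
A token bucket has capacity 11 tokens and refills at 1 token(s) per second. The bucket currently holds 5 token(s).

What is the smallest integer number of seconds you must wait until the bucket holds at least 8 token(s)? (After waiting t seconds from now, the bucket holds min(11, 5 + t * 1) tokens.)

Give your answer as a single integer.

Need 5 + t * 1 >= 8, so t >= 3/1.
Smallest integer t = ceil(3/1) = 3.

Answer: 3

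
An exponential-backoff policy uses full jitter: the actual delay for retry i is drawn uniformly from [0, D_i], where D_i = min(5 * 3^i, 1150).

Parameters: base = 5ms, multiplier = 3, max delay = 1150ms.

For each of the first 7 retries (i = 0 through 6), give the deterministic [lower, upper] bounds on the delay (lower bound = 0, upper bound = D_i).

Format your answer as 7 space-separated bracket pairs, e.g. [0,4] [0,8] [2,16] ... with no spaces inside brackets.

Answer: [0,5] [0,15] [0,45] [0,135] [0,405] [0,1150] [0,1150]

Derivation:
Computing bounds per retry:
  i=0: D_i=min(5*3^0,1150)=5, bounds=[0,5]
  i=1: D_i=min(5*3^1,1150)=15, bounds=[0,15]
  i=2: D_i=min(5*3^2,1150)=45, bounds=[0,45]
  i=3: D_i=min(5*3^3,1150)=135, bounds=[0,135]
  i=4: D_i=min(5*3^4,1150)=405, bounds=[0,405]
  i=5: D_i=min(5*3^5,1150)=1150, bounds=[0,1150]
  i=6: D_i=min(5*3^6,1150)=1150, bounds=[0,1150]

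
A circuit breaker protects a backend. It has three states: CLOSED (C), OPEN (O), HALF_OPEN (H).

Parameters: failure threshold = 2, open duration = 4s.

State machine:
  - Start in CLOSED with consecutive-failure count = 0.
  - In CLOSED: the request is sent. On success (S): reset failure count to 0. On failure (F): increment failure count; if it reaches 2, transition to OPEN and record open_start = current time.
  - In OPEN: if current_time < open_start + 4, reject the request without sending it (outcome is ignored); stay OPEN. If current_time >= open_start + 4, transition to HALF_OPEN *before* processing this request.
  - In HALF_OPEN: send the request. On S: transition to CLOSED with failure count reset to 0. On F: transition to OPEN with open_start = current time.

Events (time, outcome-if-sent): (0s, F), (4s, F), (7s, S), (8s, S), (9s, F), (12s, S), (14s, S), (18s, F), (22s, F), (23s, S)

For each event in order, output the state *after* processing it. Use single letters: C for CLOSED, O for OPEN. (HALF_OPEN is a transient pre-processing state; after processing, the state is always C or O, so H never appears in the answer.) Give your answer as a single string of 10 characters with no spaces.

State after each event:
  event#1 t=0s outcome=F: state=CLOSED
  event#2 t=4s outcome=F: state=OPEN
  event#3 t=7s outcome=S: state=OPEN
  event#4 t=8s outcome=S: state=CLOSED
  event#5 t=9s outcome=F: state=CLOSED
  event#6 t=12s outcome=S: state=CLOSED
  event#7 t=14s outcome=S: state=CLOSED
  event#8 t=18s outcome=F: state=CLOSED
  event#9 t=22s outcome=F: state=OPEN
  event#10 t=23s outcome=S: state=OPEN

Answer: COOCCCCCOO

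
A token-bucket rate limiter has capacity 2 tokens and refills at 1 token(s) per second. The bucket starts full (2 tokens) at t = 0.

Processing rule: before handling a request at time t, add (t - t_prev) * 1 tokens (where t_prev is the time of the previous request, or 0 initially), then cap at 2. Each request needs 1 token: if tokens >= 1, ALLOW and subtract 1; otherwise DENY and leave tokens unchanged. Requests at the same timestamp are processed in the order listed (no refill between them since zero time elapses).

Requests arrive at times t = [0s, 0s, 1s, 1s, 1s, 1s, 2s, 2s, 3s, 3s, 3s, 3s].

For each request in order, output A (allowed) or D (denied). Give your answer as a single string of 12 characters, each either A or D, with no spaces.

Answer: AAADDDADADDD

Derivation:
Simulating step by step:
  req#1 t=0s: ALLOW
  req#2 t=0s: ALLOW
  req#3 t=1s: ALLOW
  req#4 t=1s: DENY
  req#5 t=1s: DENY
  req#6 t=1s: DENY
  req#7 t=2s: ALLOW
  req#8 t=2s: DENY
  req#9 t=3s: ALLOW
  req#10 t=3s: DENY
  req#11 t=3s: DENY
  req#12 t=3s: DENY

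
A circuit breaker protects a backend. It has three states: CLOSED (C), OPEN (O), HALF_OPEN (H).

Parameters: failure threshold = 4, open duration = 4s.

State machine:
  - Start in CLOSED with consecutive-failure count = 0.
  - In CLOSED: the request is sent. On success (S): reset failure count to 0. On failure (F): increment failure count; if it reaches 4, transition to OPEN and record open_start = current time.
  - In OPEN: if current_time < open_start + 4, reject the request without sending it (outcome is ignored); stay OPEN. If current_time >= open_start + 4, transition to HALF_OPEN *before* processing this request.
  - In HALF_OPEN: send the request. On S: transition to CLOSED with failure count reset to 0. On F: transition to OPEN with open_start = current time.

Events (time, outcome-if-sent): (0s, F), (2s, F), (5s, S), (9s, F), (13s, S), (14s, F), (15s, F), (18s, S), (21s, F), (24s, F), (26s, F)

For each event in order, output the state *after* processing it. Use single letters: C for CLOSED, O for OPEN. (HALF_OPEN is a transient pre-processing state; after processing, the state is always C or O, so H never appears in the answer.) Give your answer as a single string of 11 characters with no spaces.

State after each event:
  event#1 t=0s outcome=F: state=CLOSED
  event#2 t=2s outcome=F: state=CLOSED
  event#3 t=5s outcome=S: state=CLOSED
  event#4 t=9s outcome=F: state=CLOSED
  event#5 t=13s outcome=S: state=CLOSED
  event#6 t=14s outcome=F: state=CLOSED
  event#7 t=15s outcome=F: state=CLOSED
  event#8 t=18s outcome=S: state=CLOSED
  event#9 t=21s outcome=F: state=CLOSED
  event#10 t=24s outcome=F: state=CLOSED
  event#11 t=26s outcome=F: state=CLOSED

Answer: CCCCCCCCCCC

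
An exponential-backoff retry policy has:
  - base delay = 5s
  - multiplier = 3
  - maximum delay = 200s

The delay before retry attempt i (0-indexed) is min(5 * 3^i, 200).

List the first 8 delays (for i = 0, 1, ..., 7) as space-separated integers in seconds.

Answer: 5 15 45 135 200 200 200 200

Derivation:
Computing each delay:
  i=0: min(5*3^0, 200) = 5
  i=1: min(5*3^1, 200) = 15
  i=2: min(5*3^2, 200) = 45
  i=3: min(5*3^3, 200) = 135
  i=4: min(5*3^4, 200) = 200
  i=5: min(5*3^5, 200) = 200
  i=6: min(5*3^6, 200) = 200
  i=7: min(5*3^7, 200) = 200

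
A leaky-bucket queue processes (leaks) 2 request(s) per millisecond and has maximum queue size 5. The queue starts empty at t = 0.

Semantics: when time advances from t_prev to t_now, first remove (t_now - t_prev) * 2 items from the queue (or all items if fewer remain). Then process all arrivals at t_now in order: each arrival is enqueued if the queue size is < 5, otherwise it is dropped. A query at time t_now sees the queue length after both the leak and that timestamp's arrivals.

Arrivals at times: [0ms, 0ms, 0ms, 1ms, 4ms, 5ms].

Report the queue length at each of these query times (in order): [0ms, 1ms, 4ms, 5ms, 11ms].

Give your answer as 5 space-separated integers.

Answer: 3 2 1 1 0

Derivation:
Queue lengths at query times:
  query t=0ms: backlog = 3
  query t=1ms: backlog = 2
  query t=4ms: backlog = 1
  query t=5ms: backlog = 1
  query t=11ms: backlog = 0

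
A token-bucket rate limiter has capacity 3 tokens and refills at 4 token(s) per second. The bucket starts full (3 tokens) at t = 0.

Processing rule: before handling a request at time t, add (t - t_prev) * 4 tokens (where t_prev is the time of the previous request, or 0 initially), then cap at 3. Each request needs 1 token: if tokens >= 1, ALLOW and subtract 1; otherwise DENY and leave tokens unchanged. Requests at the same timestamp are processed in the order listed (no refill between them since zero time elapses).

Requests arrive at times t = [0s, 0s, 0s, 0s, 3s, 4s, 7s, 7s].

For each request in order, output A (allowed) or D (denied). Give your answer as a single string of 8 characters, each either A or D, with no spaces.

Answer: AAADAAAA

Derivation:
Simulating step by step:
  req#1 t=0s: ALLOW
  req#2 t=0s: ALLOW
  req#3 t=0s: ALLOW
  req#4 t=0s: DENY
  req#5 t=3s: ALLOW
  req#6 t=4s: ALLOW
  req#7 t=7s: ALLOW
  req#8 t=7s: ALLOW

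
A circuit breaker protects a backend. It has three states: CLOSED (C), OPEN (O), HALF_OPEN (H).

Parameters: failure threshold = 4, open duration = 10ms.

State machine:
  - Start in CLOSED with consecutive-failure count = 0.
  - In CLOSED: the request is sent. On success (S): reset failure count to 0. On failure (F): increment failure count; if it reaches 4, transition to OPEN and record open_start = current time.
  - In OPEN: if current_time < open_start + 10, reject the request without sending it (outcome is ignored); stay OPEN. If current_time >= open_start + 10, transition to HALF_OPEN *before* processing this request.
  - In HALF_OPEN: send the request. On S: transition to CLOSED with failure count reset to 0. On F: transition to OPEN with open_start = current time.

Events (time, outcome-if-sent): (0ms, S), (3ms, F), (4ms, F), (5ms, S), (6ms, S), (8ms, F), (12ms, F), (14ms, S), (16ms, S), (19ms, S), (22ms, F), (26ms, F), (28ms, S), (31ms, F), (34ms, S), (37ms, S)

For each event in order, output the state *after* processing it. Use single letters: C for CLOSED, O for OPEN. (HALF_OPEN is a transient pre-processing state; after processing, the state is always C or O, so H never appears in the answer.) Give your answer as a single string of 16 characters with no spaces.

State after each event:
  event#1 t=0ms outcome=S: state=CLOSED
  event#2 t=3ms outcome=F: state=CLOSED
  event#3 t=4ms outcome=F: state=CLOSED
  event#4 t=5ms outcome=S: state=CLOSED
  event#5 t=6ms outcome=S: state=CLOSED
  event#6 t=8ms outcome=F: state=CLOSED
  event#7 t=12ms outcome=F: state=CLOSED
  event#8 t=14ms outcome=S: state=CLOSED
  event#9 t=16ms outcome=S: state=CLOSED
  event#10 t=19ms outcome=S: state=CLOSED
  event#11 t=22ms outcome=F: state=CLOSED
  event#12 t=26ms outcome=F: state=CLOSED
  event#13 t=28ms outcome=S: state=CLOSED
  event#14 t=31ms outcome=F: state=CLOSED
  event#15 t=34ms outcome=S: state=CLOSED
  event#16 t=37ms outcome=S: state=CLOSED

Answer: CCCCCCCCCCCCCCCC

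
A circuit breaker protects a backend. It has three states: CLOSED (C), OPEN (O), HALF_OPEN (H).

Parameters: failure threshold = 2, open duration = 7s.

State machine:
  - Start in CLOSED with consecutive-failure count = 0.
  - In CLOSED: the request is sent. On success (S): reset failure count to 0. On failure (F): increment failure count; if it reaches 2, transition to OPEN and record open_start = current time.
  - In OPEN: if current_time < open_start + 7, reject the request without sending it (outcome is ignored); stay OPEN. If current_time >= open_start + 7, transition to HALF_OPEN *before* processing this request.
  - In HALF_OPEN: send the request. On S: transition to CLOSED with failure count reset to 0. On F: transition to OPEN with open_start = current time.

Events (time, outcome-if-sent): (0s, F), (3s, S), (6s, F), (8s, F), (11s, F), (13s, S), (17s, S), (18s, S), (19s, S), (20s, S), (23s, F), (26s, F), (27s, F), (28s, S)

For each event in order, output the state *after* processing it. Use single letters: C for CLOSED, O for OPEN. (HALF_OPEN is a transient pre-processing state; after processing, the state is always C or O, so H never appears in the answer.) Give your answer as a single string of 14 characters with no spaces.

State after each event:
  event#1 t=0s outcome=F: state=CLOSED
  event#2 t=3s outcome=S: state=CLOSED
  event#3 t=6s outcome=F: state=CLOSED
  event#4 t=8s outcome=F: state=OPEN
  event#5 t=11s outcome=F: state=OPEN
  event#6 t=13s outcome=S: state=OPEN
  event#7 t=17s outcome=S: state=CLOSED
  event#8 t=18s outcome=S: state=CLOSED
  event#9 t=19s outcome=S: state=CLOSED
  event#10 t=20s outcome=S: state=CLOSED
  event#11 t=23s outcome=F: state=CLOSED
  event#12 t=26s outcome=F: state=OPEN
  event#13 t=27s outcome=F: state=OPEN
  event#14 t=28s outcome=S: state=OPEN

Answer: CCCOOOCCCCCOOO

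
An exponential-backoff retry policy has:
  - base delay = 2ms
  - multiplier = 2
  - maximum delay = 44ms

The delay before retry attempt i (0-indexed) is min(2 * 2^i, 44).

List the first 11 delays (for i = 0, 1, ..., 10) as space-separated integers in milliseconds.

Computing each delay:
  i=0: min(2*2^0, 44) = 2
  i=1: min(2*2^1, 44) = 4
  i=2: min(2*2^2, 44) = 8
  i=3: min(2*2^3, 44) = 16
  i=4: min(2*2^4, 44) = 32
  i=5: min(2*2^5, 44) = 44
  i=6: min(2*2^6, 44) = 44
  i=7: min(2*2^7, 44) = 44
  i=8: min(2*2^8, 44) = 44
  i=9: min(2*2^9, 44) = 44
  i=10: min(2*2^10, 44) = 44

Answer: 2 4 8 16 32 44 44 44 44 44 44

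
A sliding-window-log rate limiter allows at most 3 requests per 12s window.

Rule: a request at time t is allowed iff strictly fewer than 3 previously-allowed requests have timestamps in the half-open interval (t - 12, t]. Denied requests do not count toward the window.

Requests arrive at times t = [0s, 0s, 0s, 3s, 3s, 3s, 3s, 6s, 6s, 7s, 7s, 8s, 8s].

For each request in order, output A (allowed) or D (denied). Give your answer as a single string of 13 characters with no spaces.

Tracking allowed requests in the window:
  req#1 t=0s: ALLOW
  req#2 t=0s: ALLOW
  req#3 t=0s: ALLOW
  req#4 t=3s: DENY
  req#5 t=3s: DENY
  req#6 t=3s: DENY
  req#7 t=3s: DENY
  req#8 t=6s: DENY
  req#9 t=6s: DENY
  req#10 t=7s: DENY
  req#11 t=7s: DENY
  req#12 t=8s: DENY
  req#13 t=8s: DENY

Answer: AAADDDDDDDDDD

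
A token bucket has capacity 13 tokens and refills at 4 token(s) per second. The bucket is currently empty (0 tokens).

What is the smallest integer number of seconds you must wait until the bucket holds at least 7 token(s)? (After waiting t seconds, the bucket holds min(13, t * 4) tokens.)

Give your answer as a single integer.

Need t * 4 >= 7, so t >= 7/4.
Smallest integer t = ceil(7/4) = 2.

Answer: 2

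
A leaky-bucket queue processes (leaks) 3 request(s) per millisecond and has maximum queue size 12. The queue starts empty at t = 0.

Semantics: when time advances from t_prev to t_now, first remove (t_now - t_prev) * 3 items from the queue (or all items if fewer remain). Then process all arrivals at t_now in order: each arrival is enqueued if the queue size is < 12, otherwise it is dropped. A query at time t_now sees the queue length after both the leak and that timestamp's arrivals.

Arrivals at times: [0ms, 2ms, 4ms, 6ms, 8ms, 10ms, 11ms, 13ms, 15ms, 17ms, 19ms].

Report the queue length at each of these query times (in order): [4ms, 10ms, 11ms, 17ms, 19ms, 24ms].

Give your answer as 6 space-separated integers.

Answer: 1 1 1 1 1 0

Derivation:
Queue lengths at query times:
  query t=4ms: backlog = 1
  query t=10ms: backlog = 1
  query t=11ms: backlog = 1
  query t=17ms: backlog = 1
  query t=19ms: backlog = 1
  query t=24ms: backlog = 0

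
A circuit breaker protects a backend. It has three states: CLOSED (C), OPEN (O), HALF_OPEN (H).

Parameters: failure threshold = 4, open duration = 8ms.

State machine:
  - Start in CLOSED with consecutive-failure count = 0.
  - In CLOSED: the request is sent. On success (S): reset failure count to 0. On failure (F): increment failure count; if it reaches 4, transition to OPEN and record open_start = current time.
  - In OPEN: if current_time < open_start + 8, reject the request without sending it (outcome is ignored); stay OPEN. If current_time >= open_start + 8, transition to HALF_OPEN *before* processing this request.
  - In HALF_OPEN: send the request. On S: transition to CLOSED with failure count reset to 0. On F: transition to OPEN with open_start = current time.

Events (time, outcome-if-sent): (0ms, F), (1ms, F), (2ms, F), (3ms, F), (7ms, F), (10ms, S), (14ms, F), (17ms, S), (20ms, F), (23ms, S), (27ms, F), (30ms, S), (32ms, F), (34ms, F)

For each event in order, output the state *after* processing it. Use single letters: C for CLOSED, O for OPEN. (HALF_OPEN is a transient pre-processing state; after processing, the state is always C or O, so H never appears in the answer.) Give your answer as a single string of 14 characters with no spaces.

Answer: CCCOOOOOOCCCCC

Derivation:
State after each event:
  event#1 t=0ms outcome=F: state=CLOSED
  event#2 t=1ms outcome=F: state=CLOSED
  event#3 t=2ms outcome=F: state=CLOSED
  event#4 t=3ms outcome=F: state=OPEN
  event#5 t=7ms outcome=F: state=OPEN
  event#6 t=10ms outcome=S: state=OPEN
  event#7 t=14ms outcome=F: state=OPEN
  event#8 t=17ms outcome=S: state=OPEN
  event#9 t=20ms outcome=F: state=OPEN
  event#10 t=23ms outcome=S: state=CLOSED
  event#11 t=27ms outcome=F: state=CLOSED
  event#12 t=30ms outcome=S: state=CLOSED
  event#13 t=32ms outcome=F: state=CLOSED
  event#14 t=34ms outcome=F: state=CLOSED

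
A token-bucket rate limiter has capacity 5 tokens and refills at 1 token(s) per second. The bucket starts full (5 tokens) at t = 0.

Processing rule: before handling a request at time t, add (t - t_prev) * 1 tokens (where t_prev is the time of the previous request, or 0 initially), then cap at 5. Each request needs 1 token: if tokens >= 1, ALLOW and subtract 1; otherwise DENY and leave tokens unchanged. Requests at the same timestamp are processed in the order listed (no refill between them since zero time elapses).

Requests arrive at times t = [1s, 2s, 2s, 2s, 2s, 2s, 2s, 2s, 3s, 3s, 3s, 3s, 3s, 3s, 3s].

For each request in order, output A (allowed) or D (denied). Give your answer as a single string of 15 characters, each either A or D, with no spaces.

Simulating step by step:
  req#1 t=1s: ALLOW
  req#2 t=2s: ALLOW
  req#3 t=2s: ALLOW
  req#4 t=2s: ALLOW
  req#5 t=2s: ALLOW
  req#6 t=2s: ALLOW
  req#7 t=2s: DENY
  req#8 t=2s: DENY
  req#9 t=3s: ALLOW
  req#10 t=3s: DENY
  req#11 t=3s: DENY
  req#12 t=3s: DENY
  req#13 t=3s: DENY
  req#14 t=3s: DENY
  req#15 t=3s: DENY

Answer: AAAAAADDADDDDDD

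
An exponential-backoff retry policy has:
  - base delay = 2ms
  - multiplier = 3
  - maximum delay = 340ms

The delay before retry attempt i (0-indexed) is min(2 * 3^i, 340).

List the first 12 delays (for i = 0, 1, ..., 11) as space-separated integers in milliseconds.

Computing each delay:
  i=0: min(2*3^0, 340) = 2
  i=1: min(2*3^1, 340) = 6
  i=2: min(2*3^2, 340) = 18
  i=3: min(2*3^3, 340) = 54
  i=4: min(2*3^4, 340) = 162
  i=5: min(2*3^5, 340) = 340
  i=6: min(2*3^6, 340) = 340
  i=7: min(2*3^7, 340) = 340
  i=8: min(2*3^8, 340) = 340
  i=9: min(2*3^9, 340) = 340
  i=10: min(2*3^10, 340) = 340
  i=11: min(2*3^11, 340) = 340

Answer: 2 6 18 54 162 340 340 340 340 340 340 340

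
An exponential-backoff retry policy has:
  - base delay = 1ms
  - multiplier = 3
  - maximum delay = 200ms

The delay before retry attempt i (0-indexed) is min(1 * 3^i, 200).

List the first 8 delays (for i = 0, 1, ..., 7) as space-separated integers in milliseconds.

Answer: 1 3 9 27 81 200 200 200

Derivation:
Computing each delay:
  i=0: min(1*3^0, 200) = 1
  i=1: min(1*3^1, 200) = 3
  i=2: min(1*3^2, 200) = 9
  i=3: min(1*3^3, 200) = 27
  i=4: min(1*3^4, 200) = 81
  i=5: min(1*3^5, 200) = 200
  i=6: min(1*3^6, 200) = 200
  i=7: min(1*3^7, 200) = 200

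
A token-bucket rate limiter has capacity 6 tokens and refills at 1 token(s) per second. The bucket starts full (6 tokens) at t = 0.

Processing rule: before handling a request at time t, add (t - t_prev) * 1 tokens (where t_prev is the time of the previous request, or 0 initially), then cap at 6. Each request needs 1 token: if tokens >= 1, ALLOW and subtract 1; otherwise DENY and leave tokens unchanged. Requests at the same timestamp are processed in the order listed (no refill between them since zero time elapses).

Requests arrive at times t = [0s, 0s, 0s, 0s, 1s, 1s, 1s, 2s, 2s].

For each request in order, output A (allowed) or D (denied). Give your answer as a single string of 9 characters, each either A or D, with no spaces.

Answer: AAAAAAAAD

Derivation:
Simulating step by step:
  req#1 t=0s: ALLOW
  req#2 t=0s: ALLOW
  req#3 t=0s: ALLOW
  req#4 t=0s: ALLOW
  req#5 t=1s: ALLOW
  req#6 t=1s: ALLOW
  req#7 t=1s: ALLOW
  req#8 t=2s: ALLOW
  req#9 t=2s: DENY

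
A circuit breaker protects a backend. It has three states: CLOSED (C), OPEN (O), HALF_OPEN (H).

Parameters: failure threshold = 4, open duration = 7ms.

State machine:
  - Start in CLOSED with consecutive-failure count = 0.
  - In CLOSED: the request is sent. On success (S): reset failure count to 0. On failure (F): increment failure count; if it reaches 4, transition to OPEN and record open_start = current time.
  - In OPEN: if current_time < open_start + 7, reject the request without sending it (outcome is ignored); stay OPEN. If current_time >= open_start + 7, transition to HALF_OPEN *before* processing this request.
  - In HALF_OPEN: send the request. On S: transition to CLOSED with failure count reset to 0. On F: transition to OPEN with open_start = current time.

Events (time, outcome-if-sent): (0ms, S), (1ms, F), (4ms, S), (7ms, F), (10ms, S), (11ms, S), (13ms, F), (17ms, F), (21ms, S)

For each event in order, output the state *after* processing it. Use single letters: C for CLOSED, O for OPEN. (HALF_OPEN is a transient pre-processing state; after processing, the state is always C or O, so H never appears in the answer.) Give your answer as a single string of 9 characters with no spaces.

Answer: CCCCCCCCC

Derivation:
State after each event:
  event#1 t=0ms outcome=S: state=CLOSED
  event#2 t=1ms outcome=F: state=CLOSED
  event#3 t=4ms outcome=S: state=CLOSED
  event#4 t=7ms outcome=F: state=CLOSED
  event#5 t=10ms outcome=S: state=CLOSED
  event#6 t=11ms outcome=S: state=CLOSED
  event#7 t=13ms outcome=F: state=CLOSED
  event#8 t=17ms outcome=F: state=CLOSED
  event#9 t=21ms outcome=S: state=CLOSED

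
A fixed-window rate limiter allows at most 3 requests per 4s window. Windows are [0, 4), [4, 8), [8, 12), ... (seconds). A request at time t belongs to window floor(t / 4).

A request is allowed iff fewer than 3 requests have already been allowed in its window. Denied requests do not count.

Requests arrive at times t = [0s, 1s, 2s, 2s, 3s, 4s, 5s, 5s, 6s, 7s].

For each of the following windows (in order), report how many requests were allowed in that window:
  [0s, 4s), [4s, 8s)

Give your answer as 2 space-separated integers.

Processing requests:
  req#1 t=0s (window 0): ALLOW
  req#2 t=1s (window 0): ALLOW
  req#3 t=2s (window 0): ALLOW
  req#4 t=2s (window 0): DENY
  req#5 t=3s (window 0): DENY
  req#6 t=4s (window 1): ALLOW
  req#7 t=5s (window 1): ALLOW
  req#8 t=5s (window 1): ALLOW
  req#9 t=6s (window 1): DENY
  req#10 t=7s (window 1): DENY

Allowed counts by window: 3 3

Answer: 3 3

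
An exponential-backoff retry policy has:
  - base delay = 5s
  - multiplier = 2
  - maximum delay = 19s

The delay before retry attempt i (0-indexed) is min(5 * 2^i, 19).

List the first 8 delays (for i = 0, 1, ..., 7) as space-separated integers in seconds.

Computing each delay:
  i=0: min(5*2^0, 19) = 5
  i=1: min(5*2^1, 19) = 10
  i=2: min(5*2^2, 19) = 19
  i=3: min(5*2^3, 19) = 19
  i=4: min(5*2^4, 19) = 19
  i=5: min(5*2^5, 19) = 19
  i=6: min(5*2^6, 19) = 19
  i=7: min(5*2^7, 19) = 19

Answer: 5 10 19 19 19 19 19 19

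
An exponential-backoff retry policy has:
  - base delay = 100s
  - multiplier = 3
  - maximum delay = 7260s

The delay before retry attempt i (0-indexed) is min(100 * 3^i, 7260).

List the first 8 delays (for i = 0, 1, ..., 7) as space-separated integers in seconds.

Computing each delay:
  i=0: min(100*3^0, 7260) = 100
  i=1: min(100*3^1, 7260) = 300
  i=2: min(100*3^2, 7260) = 900
  i=3: min(100*3^3, 7260) = 2700
  i=4: min(100*3^4, 7260) = 7260
  i=5: min(100*3^5, 7260) = 7260
  i=6: min(100*3^6, 7260) = 7260
  i=7: min(100*3^7, 7260) = 7260

Answer: 100 300 900 2700 7260 7260 7260 7260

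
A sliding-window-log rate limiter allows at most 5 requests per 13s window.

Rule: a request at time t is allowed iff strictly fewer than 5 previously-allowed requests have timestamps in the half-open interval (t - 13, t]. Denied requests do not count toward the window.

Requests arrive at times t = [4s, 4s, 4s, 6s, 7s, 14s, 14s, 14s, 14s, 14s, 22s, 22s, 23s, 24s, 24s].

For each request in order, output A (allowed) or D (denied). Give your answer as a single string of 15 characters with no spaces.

Answer: AAAAADDDDDAAAAA

Derivation:
Tracking allowed requests in the window:
  req#1 t=4s: ALLOW
  req#2 t=4s: ALLOW
  req#3 t=4s: ALLOW
  req#4 t=6s: ALLOW
  req#5 t=7s: ALLOW
  req#6 t=14s: DENY
  req#7 t=14s: DENY
  req#8 t=14s: DENY
  req#9 t=14s: DENY
  req#10 t=14s: DENY
  req#11 t=22s: ALLOW
  req#12 t=22s: ALLOW
  req#13 t=23s: ALLOW
  req#14 t=24s: ALLOW
  req#15 t=24s: ALLOW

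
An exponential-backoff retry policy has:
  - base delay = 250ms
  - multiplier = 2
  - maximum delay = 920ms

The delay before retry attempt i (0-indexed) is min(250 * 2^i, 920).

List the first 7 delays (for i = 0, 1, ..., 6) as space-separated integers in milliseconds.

Computing each delay:
  i=0: min(250*2^0, 920) = 250
  i=1: min(250*2^1, 920) = 500
  i=2: min(250*2^2, 920) = 920
  i=3: min(250*2^3, 920) = 920
  i=4: min(250*2^4, 920) = 920
  i=5: min(250*2^5, 920) = 920
  i=6: min(250*2^6, 920) = 920

Answer: 250 500 920 920 920 920 920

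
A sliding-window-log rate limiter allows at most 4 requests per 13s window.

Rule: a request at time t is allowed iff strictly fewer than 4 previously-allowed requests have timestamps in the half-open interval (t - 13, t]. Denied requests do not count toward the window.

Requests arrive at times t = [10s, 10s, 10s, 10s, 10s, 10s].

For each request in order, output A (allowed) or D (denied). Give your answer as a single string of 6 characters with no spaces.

Tracking allowed requests in the window:
  req#1 t=10s: ALLOW
  req#2 t=10s: ALLOW
  req#3 t=10s: ALLOW
  req#4 t=10s: ALLOW
  req#5 t=10s: DENY
  req#6 t=10s: DENY

Answer: AAAADD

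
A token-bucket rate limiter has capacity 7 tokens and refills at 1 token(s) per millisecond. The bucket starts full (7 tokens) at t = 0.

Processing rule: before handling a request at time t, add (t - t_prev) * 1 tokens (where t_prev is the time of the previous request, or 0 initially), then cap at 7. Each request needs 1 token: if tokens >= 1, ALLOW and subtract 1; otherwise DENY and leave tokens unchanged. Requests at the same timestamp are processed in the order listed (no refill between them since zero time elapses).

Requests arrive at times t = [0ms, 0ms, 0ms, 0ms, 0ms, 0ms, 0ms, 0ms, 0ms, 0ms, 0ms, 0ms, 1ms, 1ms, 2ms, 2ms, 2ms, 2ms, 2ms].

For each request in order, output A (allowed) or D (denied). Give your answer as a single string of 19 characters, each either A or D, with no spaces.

Answer: AAAAAAADDDDDADADDDD

Derivation:
Simulating step by step:
  req#1 t=0ms: ALLOW
  req#2 t=0ms: ALLOW
  req#3 t=0ms: ALLOW
  req#4 t=0ms: ALLOW
  req#5 t=0ms: ALLOW
  req#6 t=0ms: ALLOW
  req#7 t=0ms: ALLOW
  req#8 t=0ms: DENY
  req#9 t=0ms: DENY
  req#10 t=0ms: DENY
  req#11 t=0ms: DENY
  req#12 t=0ms: DENY
  req#13 t=1ms: ALLOW
  req#14 t=1ms: DENY
  req#15 t=2ms: ALLOW
  req#16 t=2ms: DENY
  req#17 t=2ms: DENY
  req#18 t=2ms: DENY
  req#19 t=2ms: DENY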